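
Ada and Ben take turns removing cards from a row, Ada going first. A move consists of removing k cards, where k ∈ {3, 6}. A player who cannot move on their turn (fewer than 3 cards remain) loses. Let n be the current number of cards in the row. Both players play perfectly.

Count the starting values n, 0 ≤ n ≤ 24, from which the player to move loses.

Positions with no move are L. A position that does have a move is losing for the player to move precisely when every available move leads to a winning position for the opponent. Fill in the labels:
n=0: no move → L
n=1: no move → L
n=2: no move → L
n=3: →0(L), so W
n=4: →1(L), so W
n=5: →2(L), so W
n=6: →0(L), so W
n=7: →1(L), so W
n=8: →2(L), so W
n=9: →6(W), 3(W) — all W, so L
n=10: →7(W), 4(W) — all W, so L
n=11: →8(W), 5(W) — all W, so L
n=12: →9(L), so W
n=13: →10(L), so W
n=14: →11(L), so W
n=15: →9(L), so W
n=16: →10(L), so W
n=17: →11(L), so W
n=18: →15(W), 12(W) — all W, so L
n=19: →16(W), 13(W) — all W, so L
n=20: →17(W), 14(W) — all W, so L
n=21: →18(L), so W
n=22: →19(L), so W
n=23: →20(L), so W
n=24: →18(L), so W
L entries with 0 ≤ n ≤ 24: n = 0, 1, 2, 9, 10, 11, 18, 19, 20; that makes 9.

9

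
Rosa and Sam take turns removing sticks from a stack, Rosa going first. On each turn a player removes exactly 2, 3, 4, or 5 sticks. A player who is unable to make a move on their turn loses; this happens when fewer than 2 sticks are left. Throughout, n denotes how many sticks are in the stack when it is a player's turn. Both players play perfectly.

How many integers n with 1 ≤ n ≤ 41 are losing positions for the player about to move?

11

Work bottom-up. With no move the player to move loses. Otherwise the position is W if at least one move leads to an L position for the opponent, and L if every move leads to a W.
n=0: no move → L
n=1: no move → L
n=2: reaches L-position 0 → W
n=3: reaches L-position 1 → W
n=4: reaches L-position 1 → W
n=5: reaches L-position 1 → W
n=6: reaches L-position 1 → W
n=7: only reaches 5(W), 4(W), 3(W), 2(W), all W → L
n=8: only reaches 6(W), 5(W), 4(W), 3(W), all W → L
n=9: reaches L-position 7 → W
n=10: reaches L-position 8 → W
n=11: reaches L-position 8 → W
n=12: reaches L-position 8 → W
n=13: reaches L-position 8 → W
n=14: only reaches 12(W), 11(W), 10(W), 9(W), all W → L
n=15: only reaches 13(W), 12(W), 11(W), 10(W), all W → L
n=16: reaches L-position 14 → W
n=17: reaches L-position 15 → W
n=18: reaches L-position 15 → W
n=19: reaches L-position 15 → W
n=20: reaches L-position 15 → W
n=21: only reaches 19(W), 18(W), 17(W), 16(W), all W → L
n=22: only reaches 20(W), 19(W), 18(W), 17(W), all W → L
n=23: reaches L-position 21 → W
n=24: reaches L-position 22 → W
n=25: reaches L-position 22 → W
n=26: reaches L-position 22 → W
n=27: reaches L-position 22 → W
n=28: only reaches 26(W), 25(W), 24(W), 23(W), all W → L
n=29: only reaches 27(W), 26(W), 25(W), 24(W), all W → L
n=30: reaches L-position 28 → W
n=31: reaches L-position 29 → W
n=32: reaches L-position 29 → W
n=33: reaches L-position 29 → W
n=34: reaches L-position 29 → W
n=35: only reaches 33(W), 32(W), 31(W), 30(W), all W → L
n=36: only reaches 34(W), 33(W), 32(W), 31(W), all W → L
n=37: reaches L-position 35 → W
n=38: reaches L-position 36 → W
n=39: reaches L-position 36 → W
n=40: reaches L-position 36 → W
n=41: reaches L-position 36 → W
L entries with 1 ≤ n ≤ 41 (n=0 is outside the asked range and is not counted): n = 1, 7, 8, 14, 15, 21, 22, 28, 29, 35, 36; that makes 11.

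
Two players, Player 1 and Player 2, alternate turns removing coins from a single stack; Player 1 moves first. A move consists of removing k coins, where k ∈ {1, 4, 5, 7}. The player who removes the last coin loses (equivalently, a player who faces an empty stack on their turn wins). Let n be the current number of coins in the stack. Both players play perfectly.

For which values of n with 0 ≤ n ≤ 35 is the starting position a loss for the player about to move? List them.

1, 3, 9, 11, 17, 19, 25, 27, 33, 35

Compute win/loss labels from the base case upward. A position with no move is W. Any other position is W if it can reach an L in one move, else L.
n=0: no move; the opponent has just taken the last coin and therefore loses → W
n=1: →0(W) only, which is W, so L
n=2: →1(L), so W
n=3: →2(W) only, which is W, so L
n=4: →3(L), so W
n=5: →1(L), so W
n=6: →1(L), so W
n=7: →3(L), so W
n=8: →3(L), so W
n=9: →8(W), 5(W), 4(W), 2(W) — all W, so L
n=10: →9(L), so W
n=11: →10(W), 7(W), 6(W), 4(W) — all W, so L
n=12: →11(L), so W
n=13: →9(L), so W
n=14: →9(L), so W
n=15: →11(L), so W
n=16: →11(L), so W
n=17: →16(W), 13(W), 12(W), 10(W) — all W, so L
n=18: →17(L), so W
n=19: →18(W), 15(W), 14(W), 12(W) — all W, so L
n=20: →19(L), so W
n=21: →17(L), so W
n=22: →17(L), so W
n=23: →19(L), so W
n=24: →19(L), so W
n=25: →24(W), 21(W), 20(W), 18(W) — all W, so L
n=26: →25(L), so W
n=27: →26(W), 23(W), 22(W), 20(W) — all W, so L
n=28: →27(L), so W
n=29: →25(L), so W
n=30: →25(L), so W
n=31: →27(L), so W
n=32: →27(L), so W
n=33: →32(W), 29(W), 28(W), 26(W) — all W, so L
n=34: →33(L), so W
n=35: →34(W), 31(W), 30(W), 28(W) — all W, so L
The losing starting values of n are exactly the entries labelled L in this table (10 of them).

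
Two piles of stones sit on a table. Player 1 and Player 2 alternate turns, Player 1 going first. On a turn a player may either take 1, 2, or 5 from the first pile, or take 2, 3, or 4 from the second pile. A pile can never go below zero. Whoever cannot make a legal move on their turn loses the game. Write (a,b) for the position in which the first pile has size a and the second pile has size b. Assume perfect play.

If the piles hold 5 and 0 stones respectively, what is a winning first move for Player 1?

Compute win/loss labels from the base case upward. A position with no move is L. Any other position is W if it can reach an L in one move, else L.
No move ever increases a pile, so every position that can arise here has a ≤ 5 and b ≤ 0; it is enough to label the cells with 0 ≤ a ≤ 5 and 0 ≤ b ≤ 0.
Every move lowers a or b (never raises either), so fill the grid row by row in increasing a, and left to right within a row: each cell's successors are then already labelled.
      b=0
a=0:    L
a=1:    W
a=2:    W
a=3:    L
a=4:    W
a=5:    W
Cells with no legal move (terminal, hence L): (0,0).
The remaining L cells, each justified by listing all of its moves:
(3,0): only reaches (2,0)(W), (1,0)(W), all W → L
Every other cell has at least one move into one of the L cells above, so it is W.
From (5,0), the L positions reachable in one move are: (3,0), (0,0). Any move reaching one of these is winning.

Move to (3,0).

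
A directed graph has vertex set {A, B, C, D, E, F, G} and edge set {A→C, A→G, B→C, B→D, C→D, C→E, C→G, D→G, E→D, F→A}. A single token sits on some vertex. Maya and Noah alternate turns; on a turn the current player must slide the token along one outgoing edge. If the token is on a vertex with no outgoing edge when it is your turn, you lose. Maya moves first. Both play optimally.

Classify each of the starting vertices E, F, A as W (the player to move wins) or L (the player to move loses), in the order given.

E: L, F: L, A: W

Positions with no move are L. A position that does have a move is losing for the player to move precisely when every available move leads to a winning position for the opponent. Fill in the labels:
Every edge goes from a vertex to one that appears earlier in the order G, D, E, C, B, A, F, so processing vertices in that order labels each vertex after all of its successors.
G: no outgoing edge → L
D: can move to G, which is L ⇒ W
E: the only move is to D(W), a W ⇒ L
C: can move to E, which is L ⇒ W
B: moves to C(W), D(W); every one is W ⇒ L
A: can move to G, which is L ⇒ W
F: the only move is to A(W), a W ⇒ L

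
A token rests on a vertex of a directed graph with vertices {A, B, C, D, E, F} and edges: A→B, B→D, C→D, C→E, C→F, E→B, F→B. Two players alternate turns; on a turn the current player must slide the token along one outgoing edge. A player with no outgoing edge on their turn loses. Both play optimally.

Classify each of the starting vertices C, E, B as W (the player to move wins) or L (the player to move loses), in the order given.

Positions with no move are L. A position that does have a move is losing for the player to move precisely when every available move leads to a winning position for the opponent. Fill in the labels:
Every edge goes from a vertex to one that appears earlier in the order D, B, F, E, A, C, so processing vertices in that order labels each vertex after all of its successors.
D: no outgoing edge → L
B: can move to D, which is L ⇒ W
F: the only move is to B(W), a W ⇒ L
E: the only move is to B(W), a W ⇒ L
A: the only move is to B(W), a W ⇒ L
C: can move to E, which is L ⇒ W

C: W, E: L, B: W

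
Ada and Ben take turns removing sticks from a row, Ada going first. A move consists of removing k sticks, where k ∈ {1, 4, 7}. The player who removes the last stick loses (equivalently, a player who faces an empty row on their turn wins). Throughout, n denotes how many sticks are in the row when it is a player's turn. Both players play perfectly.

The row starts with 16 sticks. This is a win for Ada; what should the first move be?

Remove 7, leaving 9.

Label each position W (a win for the player to move) or L (a loss). A position with no legal move is W; any other position is W exactly when some move reaches an L, and L when every move reaches a W.
n=0: no move; the opponent has just taken the last stick and therefore loses → W
n=1: L (sole option 0(W) is W)
n=2: W (go to 1, an L position)
n=3: L (sole option 2(W) is W)
n=4: W (go to 3, an L position)
n=5: W (go to 1, an L position)
n=6: L (options 5(W), 2(W) are all W)
n=7: W (go to 6, an L position)
n=8: W (go to 1, an L position)
n=9: L (options 8(W), 5(W), 2(W) are all W)
n=10: W (go to 9, an L position)
n=11: L (options 10(W), 7(W), 4(W) are all W)
n=12: W (go to 11, an L position)
n=13: W (go to 9, an L position)
n=14: L (options 13(W), 10(W), 7(W) are all W)
n=15: W (go to 14, an L position)
n=16: W (go to 9, an L position)
From 16, the L positions reachable in one move are: 9.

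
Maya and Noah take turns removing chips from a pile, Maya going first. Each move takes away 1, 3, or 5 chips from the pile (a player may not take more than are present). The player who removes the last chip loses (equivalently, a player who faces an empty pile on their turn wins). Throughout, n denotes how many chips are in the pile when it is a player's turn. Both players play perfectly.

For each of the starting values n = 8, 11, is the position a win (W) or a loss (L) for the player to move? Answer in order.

Compute win/loss labels from the base case upward. A position with no move is W. Any other position is W if it can reach an L in one move, else L.
n=0: no move; the opponent has just taken the last chip and therefore loses → W
n=1: only reaches 0(W), which is W → L
n=2: reaches L-position 1 → W
n=3: only reaches 2(W), 0(W), all W → L
n=4: reaches L-position 3 → W
n=5: only reaches 4(W), 2(W), 0(W), all W → L
n=6: reaches L-position 5 → W
n=7: only reaches 6(W), 4(W), 2(W), all W → L
n=8: reaches L-position 7 → W
n=9: only reaches 8(W), 6(W), 4(W), all W → L
n=10: reaches L-position 9 → W
n=11: only reaches 10(W), 8(W), 6(W), all W → L

8: W, 11: L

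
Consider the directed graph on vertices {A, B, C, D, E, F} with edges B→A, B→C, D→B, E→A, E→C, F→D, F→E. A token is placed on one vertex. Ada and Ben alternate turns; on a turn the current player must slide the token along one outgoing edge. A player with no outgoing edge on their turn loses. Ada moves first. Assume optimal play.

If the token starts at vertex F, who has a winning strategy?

Work bottom-up. With no move the player to move loses. Otherwise the position is W if at least one move leads to an L position for the opponent, and L if every move leads to a W.
Every edge goes from a vertex to one that appears earlier in the order C, A, B, D, E, F, so processing vertices in that order labels each vertex after all of its successors.
C: no outgoing edge → L
A: no outgoing edge → L
B: can move to A, which is L ⇒ W
D: the only move is to B(W), a W ⇒ L
E: can move to A, which is L ⇒ W
F: can move to D, which is L ⇒ W
The starting position F is W: Ada should move to D, handing over an L position.

Ada wins.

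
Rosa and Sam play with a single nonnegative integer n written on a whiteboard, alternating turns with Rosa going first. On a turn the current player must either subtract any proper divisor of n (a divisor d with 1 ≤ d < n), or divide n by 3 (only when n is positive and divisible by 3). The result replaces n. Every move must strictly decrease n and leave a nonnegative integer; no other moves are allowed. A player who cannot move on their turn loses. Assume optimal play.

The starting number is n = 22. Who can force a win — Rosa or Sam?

Classify positions by backward induction: terminal positions (no move available) are L. From any other position, the mover wins iff some move reaches an L.
n=0: no move → L
n=1: no move → L
n=2: →1(L), so W
n=3: →1(L), so W
n=4: →2(W), 3(W) — all W, so L
n=5: →4(L), so W
n=6: →4(L), so W
n=7: →6(W) only, which is W, so L
n=8: →4(L), so W
n=9: →3(W), 6(W), 8(W) — all W, so L
n=10: →9(L), so W
n=11: →10(W) only, which is W, so L
n=12: →4(L), so W
n=13: →12(W) only, which is W, so L
n=14: →7(L), so W
n=15: →5(W), 10(W), 12(W), 14(W) — all W, so L
n=16: →15(L), so W
n=17: →16(W) only, which is W, so L
n=18: →9(L), so W
n=19: →18(W) only, which is W, so L
n=20: →15(L), so W
n=21: →7(L), so W
n=22: →11(L), so W
From 22 Rosa can move to 11, reaching an L position.

Rosa wins.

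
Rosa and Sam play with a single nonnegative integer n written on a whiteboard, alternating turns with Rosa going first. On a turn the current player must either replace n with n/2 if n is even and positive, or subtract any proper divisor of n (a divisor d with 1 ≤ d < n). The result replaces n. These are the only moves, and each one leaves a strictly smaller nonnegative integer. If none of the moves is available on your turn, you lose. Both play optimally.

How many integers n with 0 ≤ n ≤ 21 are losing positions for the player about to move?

Classify positions by backward induction: terminal positions (no move available) are L. From any other position, the mover wins iff some move reaches an L.
n=0: no move → L
n=1: no move → L
n=2: →1(L), so W
n=3: →2(W) only, which is W, so L
n=4: →3(L), so W
n=5: →4(W) only, which is W, so L
n=6: →3(L), so W
n=7: →6(W) only, which is W, so L
n=8: →7(L), so W
n=9: →6(W), 8(W) — all W, so L
n=10: →5(L), so W
n=11: →10(W) only, which is W, so L
n=12: →9(L), so W
n=13: →12(W) only, which is W, so L
n=14: →7(L), so W
n=15: →10(W), 12(W), 14(W) — all W, so L
n=16: →15(L), so W
n=17: →16(W) only, which is W, so L
n=18: →9(L), so W
n=19: →18(W) only, which is W, so L
n=20: →15(L), so W
n=21: →14(W), 18(W), 20(W) — all W, so L
L entries with 0 ≤ n ≤ 21: n = 0, 1, 3, 5, 7, 9, 11, 13, 15, 17, 19, 21; that makes 12.

12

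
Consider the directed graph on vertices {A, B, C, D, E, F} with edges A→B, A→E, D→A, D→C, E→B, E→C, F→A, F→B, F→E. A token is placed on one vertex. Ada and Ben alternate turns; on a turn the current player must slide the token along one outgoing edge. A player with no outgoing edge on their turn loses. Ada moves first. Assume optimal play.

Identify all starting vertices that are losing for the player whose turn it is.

B, C

Build the W/L table. Terminal = L. A non-terminal position is W if it has a move to some L; otherwise it is L.
Every edge goes from a vertex to one that appears earlier in the order B, C, E, A, D, F, so processing vertices in that order labels each vertex after all of its successors.
B: no outgoing edge → L
C: no outgoing edge → L
E: reaches L-position C → W
A: reaches L-position B → W
D: reaches L-position C → W
F: reaches L-position B → W
The losing starting vertices are exactly the entries labelled L in this table (2 of them).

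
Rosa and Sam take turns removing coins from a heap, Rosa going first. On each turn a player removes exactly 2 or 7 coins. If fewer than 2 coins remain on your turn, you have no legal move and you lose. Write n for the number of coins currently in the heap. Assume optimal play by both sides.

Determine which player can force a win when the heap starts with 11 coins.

Rosa wins.

Use the standard recursion: the mover loses at a terminal position; elsewhere, the mover wins exactly when some move hands the opponent an L position.
n=0: no move → L
n=1: no move → L
n=2: can move to 0, which is L ⇒ W
n=3: can move to 1, which is L ⇒ W
n=4: the only move is to 2(W), a W ⇒ L
n=5: the only move is to 3(W), a W ⇒ L
n=6: can move to 4, which is L ⇒ W
n=7: can move to 5, which is L ⇒ W
n=8: can move to 1, which is L ⇒ W
n=9: moves to 7(W), 2(W); every one is W ⇒ L
n=10: moves to 8(W), 3(W); every one is W ⇒ L
n=11: can move to 9, which is L ⇒ W
The starting position 11 is W: Rosa should remove 2, leaving 9, handing over an L position.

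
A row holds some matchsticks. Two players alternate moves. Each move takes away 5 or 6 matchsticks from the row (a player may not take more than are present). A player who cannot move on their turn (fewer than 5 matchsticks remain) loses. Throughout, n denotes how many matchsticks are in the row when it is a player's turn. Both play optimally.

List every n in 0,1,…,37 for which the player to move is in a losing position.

Compute win/loss labels from the base case upward. A position with no move is L. Any other position is W if it can reach an L in one move, else L.
n=0: no move → L
n=1: no move → L
n=2: no move → L
n=3: no move → L
n=4: no move → L
n=5: can move to 0, which is L ⇒ W
n=6: can move to 1, which is L ⇒ W
n=7: can move to 2, which is L ⇒ W
n=8: can move to 3, which is L ⇒ W
n=9: can move to 4, which is L ⇒ W
n=10: can move to 4, which is L ⇒ W
n=11: moves to 6(W), 5(W); every one is W ⇒ L
n=12: moves to 7(W), 6(W); every one is W ⇒ L
n=13: moves to 8(W), 7(W); every one is W ⇒ L
n=14: moves to 9(W), 8(W); every one is W ⇒ L
n=15: moves to 10(W), 9(W); every one is W ⇒ L
n=16: can move to 11, which is L ⇒ W
n=17: can move to 12, which is L ⇒ W
n=18: can move to 13, which is L ⇒ W
n=19: can move to 14, which is L ⇒ W
n=20: can move to 15, which is L ⇒ W
n=21: can move to 15, which is L ⇒ W
n=22: moves to 17(W), 16(W); every one is W ⇒ L
n=23: moves to 18(W), 17(W); every one is W ⇒ L
n=24: moves to 19(W), 18(W); every one is W ⇒ L
n=25: moves to 20(W), 19(W); every one is W ⇒ L
n=26: moves to 21(W), 20(W); every one is W ⇒ L
n=27: can move to 22, which is L ⇒ W
n=28: can move to 23, which is L ⇒ W
n=29: can move to 24, which is L ⇒ W
n=30: can move to 25, which is L ⇒ W
n=31: can move to 26, which is L ⇒ W
n=32: can move to 26, which is L ⇒ W
n=33: moves to 28(W), 27(W); every one is W ⇒ L
n=34: moves to 29(W), 28(W); every one is W ⇒ L
n=35: moves to 30(W), 29(W); every one is W ⇒ L
n=36: moves to 31(W), 30(W); every one is W ⇒ L
n=37: moves to 32(W), 31(W); every one is W ⇒ L
The losing starting values of n are exactly the entries labelled L in this table (20 of them).

0, 1, 2, 3, 4, 11, 12, 13, 14, 15, 22, 23, 24, 25, 26, 33, 34, 35, 36, 37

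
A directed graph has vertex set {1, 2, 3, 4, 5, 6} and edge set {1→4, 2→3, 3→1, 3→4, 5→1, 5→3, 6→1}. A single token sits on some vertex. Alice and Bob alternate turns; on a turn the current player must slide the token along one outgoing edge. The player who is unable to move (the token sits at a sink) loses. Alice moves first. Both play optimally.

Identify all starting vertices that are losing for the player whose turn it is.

2, 4, 5, 6

Use the standard recursion: the mover loses at a terminal position; elsewhere, the mover wins exactly when some move hands the opponent an L position.
Every edge goes from a vertex to one that appears earlier in the order 4, 1, 3, 6, 2, 5, so processing vertices in that order labels each vertex after all of its successors.
4: no outgoing edge → L
1: reaches L-position 4 → W
3: reaches L-position 4 → W
6: only reaches 1(W), which is W → L
2: only reaches 3(W), which is W → L
5: only reaches 3(W), 1(W), all W → L
Reading off the rows marked L gives the requested list; there are 4 such vertices.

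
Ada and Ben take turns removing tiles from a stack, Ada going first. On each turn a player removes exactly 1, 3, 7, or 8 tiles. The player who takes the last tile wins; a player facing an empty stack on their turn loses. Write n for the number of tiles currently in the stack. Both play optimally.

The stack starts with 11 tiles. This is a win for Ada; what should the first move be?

Work bottom-up. With no move the player to move loses. Otherwise the position is W if at least one move leads to an L position for the opponent, and L if every move leads to a W.
n=0: no move → L
n=1: →0(L), so W
n=2: →1(W) only, which is W, so L
n=3: →2(L), so W
n=4: →3(W), 1(W) — all W, so L
n=5: →4(L), so W
n=6: →5(W), 3(W) — all W, so L
n=7: →6(L), so W
n=8: →0(L), so W
n=9: →6(L), so W
n=10: →2(L), so W
n=11: →4(L), so W
From 11, the L positions reachable in one move are: 4.

Remove 7, leaving 4.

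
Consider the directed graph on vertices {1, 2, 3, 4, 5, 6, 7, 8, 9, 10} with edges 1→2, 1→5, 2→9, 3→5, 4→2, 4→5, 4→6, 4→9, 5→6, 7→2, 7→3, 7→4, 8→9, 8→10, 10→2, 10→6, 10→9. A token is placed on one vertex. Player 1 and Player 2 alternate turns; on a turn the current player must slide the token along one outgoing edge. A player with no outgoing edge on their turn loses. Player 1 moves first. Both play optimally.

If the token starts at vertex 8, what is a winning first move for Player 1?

Move to 9.

Compute win/loss labels from the base case upward. A position with no move is L. Any other position is W if it can reach an L in one move, else L.
Every edge goes from a vertex to one that appears earlier in the order 9, 6, 2, 5, 10, 4, 8, 3, 7, 1, so processing vertices in that order labels each vertex after all of its successors.
9: no outgoing edge → L
6: no outgoing edge → L
2: W (go to 9, an L position)
5: W (go to 6, an L position)
10: W (go to 6, an L position)
4: W (go to 6, an L position)
8: W (go to 9, an L position)
3: L (sole option 5(W) is W)
7: W (go to 3, an L position)
1: L (options 5(W), 2(W) are all W)
From 8, the L positions reachable in one move are: 9.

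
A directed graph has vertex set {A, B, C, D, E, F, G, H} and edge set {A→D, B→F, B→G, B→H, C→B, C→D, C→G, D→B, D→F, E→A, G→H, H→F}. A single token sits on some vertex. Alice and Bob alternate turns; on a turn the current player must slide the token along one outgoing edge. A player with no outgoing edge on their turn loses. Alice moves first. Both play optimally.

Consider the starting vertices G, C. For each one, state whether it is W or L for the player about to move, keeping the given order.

G: L, C: W

Positions with no move are L. A position that does have a move is losing for the player to move precisely when every available move leads to a winning position for the opponent. Fill in the labels:
Every edge goes from a vertex to one that appears earlier in the order F, H, G, B, D, A, E, C, so processing vertices in that order labels each vertex after all of its successors.
F: no outgoing edge → L
H: can move to F, which is L ⇒ W
G: the only move is to H(W), a W ⇒ L
B: can move to G, which is L ⇒ W
D: can move to F, which is L ⇒ W
A: the only move is to D(W), a W ⇒ L
E: can move to A, which is L ⇒ W
C: can move to G, which is L ⇒ W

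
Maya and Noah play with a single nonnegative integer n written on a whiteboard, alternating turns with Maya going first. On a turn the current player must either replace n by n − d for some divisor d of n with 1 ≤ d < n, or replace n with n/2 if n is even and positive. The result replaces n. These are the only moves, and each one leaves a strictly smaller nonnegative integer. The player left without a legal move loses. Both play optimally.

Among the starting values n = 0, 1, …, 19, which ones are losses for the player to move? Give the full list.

Classify positions by backward induction: terminal positions (no move available) are L. From any other position, the mover wins iff some move reaches an L.
n=0: no move → L
n=1: no move → L
n=2: reaches L-position 1 → W
n=3: only reaches 2(W), which is W → L
n=4: reaches L-position 3 → W
n=5: only reaches 4(W), which is W → L
n=6: reaches L-position 3 → W
n=7: only reaches 6(W), which is W → L
n=8: reaches L-position 7 → W
n=9: only reaches 6(W), 8(W), all W → L
n=10: reaches L-position 5 → W
n=11: only reaches 10(W), which is W → L
n=12: reaches L-position 9 → W
n=13: only reaches 12(W), which is W → L
n=14: reaches L-position 7 → W
n=15: only reaches 10(W), 12(W), 14(W), all W → L
n=16: reaches L-position 15 → W
n=17: only reaches 16(W), which is W → L
n=18: reaches L-position 9 → W
n=19: only reaches 18(W), which is W → L
Reading off the rows marked L gives the requested list; there are 11 such values of n.

0, 1, 3, 5, 7, 9, 11, 13, 15, 17, 19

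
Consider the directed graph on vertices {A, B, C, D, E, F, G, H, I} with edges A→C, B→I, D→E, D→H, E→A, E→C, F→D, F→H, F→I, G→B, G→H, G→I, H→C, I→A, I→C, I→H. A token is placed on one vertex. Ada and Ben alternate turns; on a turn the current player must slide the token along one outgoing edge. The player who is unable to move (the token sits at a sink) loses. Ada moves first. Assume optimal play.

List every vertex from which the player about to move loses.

Label each position W (a win for the player to move) or L (a loss). A position with no legal move is L; any other position is W exactly when some move reaches an L, and L when every move reaches a W.
Every edge goes from a vertex to one that appears earlier in the order C, H, A, I, E, B, G, D, F, so processing vertices in that order labels each vertex after all of its successors.
C: no outgoing edge → L
H: reaches L-position C → W
A: reaches L-position C → W
I: reaches L-position C → W
E: reaches L-position C → W
B: only reaches I(W), which is W → L
G: reaches L-position B → W
D: only reaches E(W), H(W), all W → L
F: reaches L-position D → W
Reading off the rows marked L gives the requested list; there are 3 such vertices.

B, C, D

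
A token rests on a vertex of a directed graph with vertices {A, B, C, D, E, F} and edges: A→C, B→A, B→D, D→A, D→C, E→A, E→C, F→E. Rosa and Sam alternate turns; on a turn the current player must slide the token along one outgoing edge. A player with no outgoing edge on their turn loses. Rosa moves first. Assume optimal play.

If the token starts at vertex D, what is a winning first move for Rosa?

Move to C.

Label each position W (a win for the player to move) or L (a loss). A position with no legal move is L; any other position is W exactly when some move reaches an L, and L when every move reaches a W.
Every edge goes from a vertex to one that appears earlier in the order C, A, E, D, F, B, so processing vertices in that order labels each vertex after all of its successors.
C: no outgoing edge → L
A: →C(L), so W
E: →C(L), so W
D: →C(L), so W
F: →E(W) only, which is W, so L
B: →D(W), A(W) — all W, so L
From D, the L positions reachable in one move are: C.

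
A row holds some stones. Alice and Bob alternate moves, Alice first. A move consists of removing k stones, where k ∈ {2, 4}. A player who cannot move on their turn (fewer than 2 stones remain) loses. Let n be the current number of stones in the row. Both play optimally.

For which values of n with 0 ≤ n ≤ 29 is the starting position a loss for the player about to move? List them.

Classify positions by backward induction: terminal positions (no move available) are L. From any other position, the mover wins iff some move reaches an L.
n=0: no move → L
n=1: no move → L
n=2: W (go to 0, an L position)
n=3: W (go to 1, an L position)
n=4: W (go to 0, an L position)
n=5: W (go to 1, an L position)
n=6: L (options 4(W), 2(W) are all W)
n=7: L (options 5(W), 3(W) are all W)
n=8: W (go to 6, an L position)
n=9: W (go to 7, an L position)
n=10: W (go to 6, an L position)
n=11: W (go to 7, an L position)
n=12: L (options 10(W), 8(W) are all W)
n=13: L (options 11(W), 9(W) are all W)
n=14: W (go to 12, an L position)
n=15: W (go to 13, an L position)
n=16: W (go to 12, an L position)
n=17: W (go to 13, an L position)
n=18: L (options 16(W), 14(W) are all W)
n=19: L (options 17(W), 15(W) are all W)
n=20: W (go to 18, an L position)
n=21: W (go to 19, an L position)
n=22: W (go to 18, an L position)
n=23: W (go to 19, an L position)
n=24: L (options 22(W), 20(W) are all W)
n=25: L (options 23(W), 21(W) are all W)
n=26: W (go to 24, an L position)
n=27: W (go to 25, an L position)
n=28: W (go to 24, an L position)
n=29: W (go to 25, an L position)
The losing starting values of n are exactly the entries labelled L in this table (10 of them).

0, 1, 6, 7, 12, 13, 18, 19, 24, 25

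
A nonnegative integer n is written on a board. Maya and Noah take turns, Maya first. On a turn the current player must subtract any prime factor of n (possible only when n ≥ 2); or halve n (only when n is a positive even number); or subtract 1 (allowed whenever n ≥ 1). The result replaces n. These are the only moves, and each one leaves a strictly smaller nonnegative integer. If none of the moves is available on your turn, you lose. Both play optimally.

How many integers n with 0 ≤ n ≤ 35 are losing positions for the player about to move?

8

Build the W/L table. Terminal = L. A non-terminal position is W if it has a move to some L; otherwise it is L.
n=0: no move → L
n=1: →0(L), so W
n=2: →0(L), so W
n=3: →0(L), so W
n=4: →2(W), 3(W) — all W, so L
n=5: →0(L), so W
n=6: →4(L), so W
n=7: →0(L), so W
n=8: →4(L), so W
n=9: →6(W), 8(W) — all W, so L
n=10: →9(L), so W
n=11: →0(L), so W
n=12: →9(L), so W
n=13: →0(L), so W
n=14: →7(W), 12(W), 13(W) — all W, so L
n=15: →14(L), so W
n=16: →14(L), so W
n=17: →0(L), so W
n=18: →9(L), so W
n=19: →0(L), so W
n=20: →10(W), 15(W), 18(W), 19(W) — all W, so L
n=21: →14(L), so W
n=22: →20(L), so W
n=23: →0(L), so W
n=24: →12(W), 21(W), 22(W), 23(W) — all W, so L
n=25: →20(L), so W
n=26: →24(L), so W
n=27: →24(L), so W
n=28: →14(L), so W
n=29: →0(L), so W
n=30: →15(W), 25(W), 27(W), 28(W), 29(W) — all W, so L
n=31: →0(L), so W
n=32: →30(L), so W
n=33: →30(L), so W
n=34: →17(W), 32(W), 33(W) — all W, so L
n=35: →30(L), so W
L entries with 0 ≤ n ≤ 35: n = 0, 4, 9, 14, 20, 24, 30, 34; that makes 8.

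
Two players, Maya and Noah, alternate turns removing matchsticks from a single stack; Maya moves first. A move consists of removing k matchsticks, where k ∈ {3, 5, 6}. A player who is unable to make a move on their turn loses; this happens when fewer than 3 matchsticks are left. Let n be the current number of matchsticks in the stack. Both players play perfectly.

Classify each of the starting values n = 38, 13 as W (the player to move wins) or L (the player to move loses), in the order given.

38: L, 13: W

Positions with no move are L. A position that does have a move is losing for the player to move precisely when every available move leads to a winning position for the opponent. Fill in the labels:
n=0: no move → L
n=1: no move → L
n=2: no move → L
n=3: can move to 0, which is L ⇒ W
n=4: can move to 1, which is L ⇒ W
n=5: can move to 2, which is L ⇒ W
n=6: can move to 1, which is L ⇒ W
n=7: can move to 2, which is L ⇒ W
n=8: can move to 2, which is L ⇒ W
n=9: moves to 6(W), 4(W), 3(W); every one is W ⇒ L
n=10: moves to 7(W), 5(W), 4(W); every one is W ⇒ L
n=11: moves to 8(W), 6(W), 5(W); every one is W ⇒ L
n=12: can move to 9, which is L ⇒ W
n=13: can move to 10, which is L ⇒ W
n=14: can move to 11, which is L ⇒ W
n=15: can move to 10, which is L ⇒ W
n=16: can move to 11, which is L ⇒ W
n=17: can move to 11, which is L ⇒ W
n=18: moves to 15(W), 13(W), 12(W); every one is W ⇒ L
n=19: moves to 16(W), 14(W), 13(W); every one is W ⇒ L
n=20: moves to 17(W), 15(W), 14(W); every one is W ⇒ L
n=21: can move to 18, which is L ⇒ W
n=22: can move to 19, which is L ⇒ W
n=23: can move to 20, which is L ⇒ W
n=24: can move to 19, which is L ⇒ W
n=25: can move to 20, which is L ⇒ W
n=26: can move to 20, which is L ⇒ W
n=27: moves to 24(W), 22(W), 21(W); every one is W ⇒ L
n=28: moves to 25(W), 23(W), 22(W); every one is W ⇒ L
n=29: moves to 26(W), 24(W), 23(W); every one is W ⇒ L
n=30: can move to 27, which is L ⇒ W
n=31: can move to 28, which is L ⇒ W
n=32: can move to 29, which is L ⇒ W
n=33: can move to 28, which is L ⇒ W
n=34: can move to 29, which is L ⇒ W
n=35: can move to 29, which is L ⇒ W
n=36: moves to 33(W), 31(W), 30(W); every one is W ⇒ L
n=37: moves to 34(W), 32(W), 31(W); every one is W ⇒ L
n=38: moves to 35(W), 33(W), 32(W); every one is W ⇒ L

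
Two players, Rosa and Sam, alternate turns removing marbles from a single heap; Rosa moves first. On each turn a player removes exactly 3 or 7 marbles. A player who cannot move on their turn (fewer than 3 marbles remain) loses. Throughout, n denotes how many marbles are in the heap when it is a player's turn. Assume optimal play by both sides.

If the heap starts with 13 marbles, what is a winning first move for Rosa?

Use the standard recursion: the mover loses at a terminal position; elsewhere, the mover wins exactly when some move hands the opponent an L position.
n=0: no move → L
n=1: no move → L
n=2: no move → L
n=3: →0(L), so W
n=4: →1(L), so W
n=5: →2(L), so W
n=6: →3(W) only, which is W, so L
n=7: →0(L), so W
n=8: →1(L), so W
n=9: →6(L), so W
n=10: →7(W), 3(W) — all W, so L
n=11: →8(W), 4(W) — all W, so L
n=12: →9(W), 5(W) — all W, so L
n=13: →10(L), so W
From 13, the L positions reachable in one move are: 10, 6. Any move reaching one of these is winning.

Remove 3, leaving 10.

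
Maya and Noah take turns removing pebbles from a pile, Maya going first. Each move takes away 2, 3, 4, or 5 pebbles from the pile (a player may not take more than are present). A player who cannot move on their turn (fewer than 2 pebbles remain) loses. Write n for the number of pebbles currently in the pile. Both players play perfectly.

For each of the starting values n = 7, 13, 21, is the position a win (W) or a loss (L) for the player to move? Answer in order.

Label each position W (a win for the player to move) or L (a loss). A position with no legal move is L; any other position is W exactly when some move reaches an L, and L when every move reaches a W.
n=0: no move → L
n=1: no move → L
n=2: →0(L), so W
n=3: →1(L), so W
n=4: →1(L), so W
n=5: →1(L), so W
n=6: →1(L), so W
n=7: →5(W), 4(W), 3(W), 2(W) — all W, so L
n=8: →6(W), 5(W), 4(W), 3(W) — all W, so L
n=9: →7(L), so W
n=10: →8(L), so W
n=11: →8(L), so W
n=12: →8(L), so W
n=13: →8(L), so W
n=14: →12(W), 11(W), 10(W), 9(W) — all W, so L
n=15: →13(W), 12(W), 11(W), 10(W) — all W, so L
n=16: →14(L), so W
n=17: →15(L), so W
n=18: →15(L), so W
n=19: →15(L), so W
n=20: →15(L), so W
n=21: →19(W), 18(W), 17(W), 16(W) — all W, so L

7: L, 13: W, 21: L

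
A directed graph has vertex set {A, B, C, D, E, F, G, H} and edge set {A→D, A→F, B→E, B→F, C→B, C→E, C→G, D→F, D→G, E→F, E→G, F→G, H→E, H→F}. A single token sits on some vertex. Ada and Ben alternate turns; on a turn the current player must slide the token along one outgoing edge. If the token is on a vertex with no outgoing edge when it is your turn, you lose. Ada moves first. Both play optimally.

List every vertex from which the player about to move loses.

Label each position W (a win for the player to move) or L (a loss). A position with no legal move is L; any other position is W exactly when some move reaches an L, and L when every move reaches a W.
Every edge goes from a vertex to one that appears earlier in the order G, F, E, H, D, B, A, C, so processing vertices in that order labels each vertex after all of its successors.
G: no outgoing edge → L
F: W (go to G, an L position)
E: W (go to G, an L position)
H: L (options E(W), F(W) are all W)
D: W (go to G, an L position)
B: L (options E(W), F(W) are all W)
A: L (options D(W), F(W) are all W)
C: W (go to B, an L position)
The losing starting vertices are exactly the entries labelled L in this table (4 of them).

A, B, G, H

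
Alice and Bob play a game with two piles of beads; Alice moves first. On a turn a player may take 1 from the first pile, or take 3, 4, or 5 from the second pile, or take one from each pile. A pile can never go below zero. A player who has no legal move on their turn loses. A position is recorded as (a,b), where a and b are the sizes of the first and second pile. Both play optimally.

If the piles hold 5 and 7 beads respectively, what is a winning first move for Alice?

Move to (5,4).

Build the W/L table. Terminal = L. A non-terminal position is W if it has a move to some L; otherwise it is L.
No move ever increases a pile, so every position that can arise here has a ≤ 5 and b ≤ 7; it is enough to label the cells with 0 ≤ a ≤ 5 and 0 ≤ b ≤ 7.
Every move lowers a or b (never raises either), so fill the grid row by row in increasing a, and left to right within a row: each cell's successors are then already labelled.
      b=0  b=1  b=2  b=3  b=4  b=5  b=6  b=7
a=0:    L    L    L    W    W    W    W    W
a=1:    W    W    W    W    L    L    L    W
a=2:    L    L    L    W    W    W    W    W
a=3:    W    W    W    W    L    L    L    W
a=4:    L    L    L    W    W    W    W    W
a=5:    W    W    W    W    L    L    L    W
Cells with no legal move (terminal, hence L): (0,0), (0,1), (0,2).
The remaining L cells, each justified by listing all of its moves:
(1,4): →(0,4)(W), (1,1)(W), (1,0)(W), (0,3)(W) — all W, so L
(1,5): →(0,5)(W), (1,2)(W), (1,1)(W), (1,0)(W), (0,4)(W) — all W, so L
(1,6): →(0,6)(W), (1,3)(W), (1,2)(W), (1,1)(W), (0,5)(W) — all W, so L
(2,0): →(1,0)(W) only, which is W, so L
(2,1): →(1,1)(W), (1,0)(W) — all W, so L
(2,2): →(1,2)(W), (1,1)(W) — all W, so L
(3,4): →(2,4)(W), (3,1)(W), (3,0)(W), (2,3)(W) — all W, so L
(3,5): →(2,5)(W), (3,2)(W), (3,1)(W), (3,0)(W), (2,4)(W) — all W, so L
(3,6): →(2,6)(W), (3,3)(W), (3,2)(W), (3,1)(W), (2,5)(W) — all W, so L
(4,0): →(3,0)(W) only, which is W, so L
(4,1): →(3,1)(W), (3,0)(W) — all W, so L
(4,2): →(3,2)(W), (3,1)(W) — all W, so L
(5,4): →(4,4)(W), (5,1)(W), (5,0)(W), (4,3)(W) — all W, so L
(5,5): →(4,5)(W), (5,2)(W), (5,1)(W), (5,0)(W), (4,4)(W) — all W, so L
(5,6): →(4,6)(W), (5,3)(W), (5,2)(W), (5,1)(W), (4,5)(W) — all W, so L
Every other cell has at least one move into one of the L cells above, so it is W.
From (5,7), the L positions reachable in one move are: (5,4).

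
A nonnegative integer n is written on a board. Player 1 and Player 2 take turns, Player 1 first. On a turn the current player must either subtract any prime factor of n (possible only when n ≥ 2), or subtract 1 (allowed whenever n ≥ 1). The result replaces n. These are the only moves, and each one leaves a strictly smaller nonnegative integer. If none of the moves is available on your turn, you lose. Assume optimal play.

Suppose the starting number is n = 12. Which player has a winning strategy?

Player 2 wins.

Work bottom-up. With no move the player to move loses. Otherwise the position is W if at least one move leads to an L position for the opponent, and L if every move leads to a W.
n=0: no move → L
n=1: →0(L), so W
n=2: →0(L), so W
n=3: →0(L), so W
n=4: →2(W), 3(W) — all W, so L
n=5: →0(L), so W
n=6: →4(L), so W
n=7: →0(L), so W
n=8: →6(W), 7(W) — all W, so L
n=9: →8(L), so W
n=10: →8(L), so W
n=11: →0(L), so W
n=12: →9(W), 10(W), 11(W) — all W, so L
Every move from 12 reaches a W position, so the mover loses.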